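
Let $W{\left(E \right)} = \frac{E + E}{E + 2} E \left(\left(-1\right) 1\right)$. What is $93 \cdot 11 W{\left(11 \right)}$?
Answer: $- \frac{247566}{13} \approx -19044.0$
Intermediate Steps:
$W{\left(E \right)} = - \frac{2 E^{2}}{2 + E}$ ($W{\left(E \right)} = \frac{2 E}{2 + E} E \left(-1\right) = \frac{2 E^{2}}{2 + E} \left(-1\right) = - \frac{2 E^{2}}{2 + E}$)
$93 \cdot 11 W{\left(11 \right)} = 93 \cdot 11 \left(- \frac{2 \cdot 11^{2}}{2 + 11}\right) = 1023 \left(\left(-2\right) 121 \cdot \frac{1}{13}\right) = 1023 \left(- \frac{242}{13}\right) = - \frac{247566}{13}$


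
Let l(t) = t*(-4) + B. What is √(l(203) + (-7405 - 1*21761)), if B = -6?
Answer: 4*I*√1874 ≈ 173.16*I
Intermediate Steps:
l(t) = -6 - 4*t (l(t) = t*(-4) - 6 = -4*t - 6 = -6 - 4*t)
√(l(203) + (-7405 - 1*21761)) = √((-6 - 4*203) + (-7405 - 1*21761)) = √((-6 - 812) + (-7405 - 21761)) = √(-818 - 29166) = √(-29984) = 4*I*√1874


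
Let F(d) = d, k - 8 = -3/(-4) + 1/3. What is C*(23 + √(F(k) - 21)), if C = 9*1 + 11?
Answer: 460 + 10*I*√429/3 ≈ 460.0 + 69.041*I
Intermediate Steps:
k = 109/12 (k = 8 + (-3/(-4) + 1/3) = 8 + (-3*(-¼) + 1*(⅓)) = 8 + (¾ + ⅓) = 8 + 13/12 = 109/12 ≈ 9.0833)
C = 20 (C = 9 + 11 = 20)
C*(23 + √(F(k) - 21)) = 20*(23 + √(109/12 - 21)) = 20*(23 + √(-143/12)) = 20*(23 + I*√429/6) = 460 + 10*I*√429/3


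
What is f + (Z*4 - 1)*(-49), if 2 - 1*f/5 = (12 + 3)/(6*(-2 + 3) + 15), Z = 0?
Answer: 388/7 ≈ 55.429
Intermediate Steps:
f = 45/7 (f = 10 - 5*(12 + 3)/(6*(-2 + 3) + 15) = 10 - 75/(6*1 + 15) = 10 - 75/(6 + 15) = 10 - 75/21 = 10 - 5*5/7 = 10 - 25/7 = 45/7 ≈ 6.4286)
f + (Z*4 - 1)*(-49) = 45/7 + (0*4 - 1)*(-49) = 45/7 + (0 - 1)*(-49) = 45/7 - 1*(-49) = 45/7 + 49 = 388/7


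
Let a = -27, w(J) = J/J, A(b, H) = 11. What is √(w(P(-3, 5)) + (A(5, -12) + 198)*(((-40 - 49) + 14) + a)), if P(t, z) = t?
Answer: I*√21317 ≈ 146.0*I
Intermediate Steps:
w(J) = 1
√(w(P(-3, 5)) + (A(5, -12) + 198)*(((-40 - 49) + 14) + a)) = √(1 + (11 + 198)*(((-40 - 49) + 14) - 27)) = √(1 + 209*((-89 + 14) - 27)) = √(1 + 209*(-75 - 27)) = √(1 + 209*(-102)) = √(1 - 21318) = √(-21317) = I*√21317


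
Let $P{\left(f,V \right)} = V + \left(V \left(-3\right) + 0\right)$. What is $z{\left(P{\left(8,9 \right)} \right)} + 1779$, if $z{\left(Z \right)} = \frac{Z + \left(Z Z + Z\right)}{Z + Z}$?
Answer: $1771$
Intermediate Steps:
$P{\left(f,V \right)} = - 2 V$ ($P{\left(f,V \right)} = V + \left(- 3 V + 0\right) = V - 3 V = - 2 V$)
$z{\left(Z \right)} = \frac{Z^{2} + 2 Z}{2 Z}$ ($z{\left(Z \right)} = \frac{Z + \left(Z^{2} + Z\right)}{2 Z} = \left(Z + \left(Z + Z^{2}\right)\right) \frac{1}{2 Z} = \left(Z^{2} + 2 Z\right) \frac{1}{2 Z} = \frac{Z^{2} + 2 Z}{2 Z}$)
$z{\left(P{\left(8,9 \right)} \right)} + 1779 = \left(1 + \frac{\left(-2\right) 9}{2}\right) + 1779 = \left(1 + \frac{1}{2} \left(-18\right)\right) + 1779 = \left(1 - 9\right) + 1779 = -8 + 1779 = 1771$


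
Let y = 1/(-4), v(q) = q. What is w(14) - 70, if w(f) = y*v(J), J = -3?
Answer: -277/4 ≈ -69.250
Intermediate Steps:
y = -1/4 ≈ -0.25000
w(f) = 3/4 (w(f) = -1/4*(-3) = 3/4)
w(14) - 70 = 3/4 - 70 = -277/4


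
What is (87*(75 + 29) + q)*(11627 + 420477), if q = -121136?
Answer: -48433673152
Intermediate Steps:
(87*(75 + 29) + q)*(11627 + 420477) = (87*(75 + 29) - 121136)*(11627 + 420477) = (87*104 - 121136)*432104 = (9048 - 121136)*432104 = -112088*432104 = -48433673152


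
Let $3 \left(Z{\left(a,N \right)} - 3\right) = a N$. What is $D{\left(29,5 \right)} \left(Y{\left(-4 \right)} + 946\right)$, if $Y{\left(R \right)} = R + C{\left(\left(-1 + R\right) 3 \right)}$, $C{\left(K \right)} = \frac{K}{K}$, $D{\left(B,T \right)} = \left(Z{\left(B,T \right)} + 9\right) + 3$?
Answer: $\frac{179170}{3} \approx 59723.0$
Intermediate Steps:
$Z{\left(a,N \right)} = 3 + \frac{N a}{3}$ ($Z{\left(a,N \right)} = 3 + \frac{a N}{3} = 3 + \frac{N a}{3}$)
$D{\left(B,T \right)} = 15 + \frac{B T}{3}$ ($D{\left(B,T \right)} = \left(\left(3 + \frac{T B}{3}\right) + 9\right) + 3 = \left(\left(3 + \frac{B T}{3}\right) + 9\right) + 3 = \left(12 + \frac{B T}{3}\right) + 3 = 15 + \frac{B T}{3}$)
$C{\left(K \right)} = 1$
$Y{\left(R \right)} = 1 + R$ ($Y{\left(R \right)} = R + 1 = 1 + R$)
$D{\left(29,5 \right)} \left(Y{\left(-4 \right)} + 946\right) = \left(15 + \frac{1}{3} \cdot 29 \cdot 5\right) \left(\left(1 - 4\right) + 946\right) = \left(15 + \frac{145}{3}\right) \left(-3 + 946\right) = \frac{190}{3} \cdot 943 = \frac{179170}{3}$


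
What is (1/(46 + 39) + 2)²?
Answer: 29241/7225 ≈ 4.0472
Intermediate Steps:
(1/(46 + 39) + 2)² = (1/85 + 2)² = (171/85)² = 29241/7225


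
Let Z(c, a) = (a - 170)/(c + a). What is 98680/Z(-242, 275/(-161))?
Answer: 258127144/1843 ≈ 1.4006e+5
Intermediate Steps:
Z(c, a) = (-170 + a)/(a + c)
98680/Z(-242, 275/(-161)) = 98680/(((-170 + 275/(-161))/(275/(-161) - 242))) = 98680/(((-170 + 275*(-1/161))/(275*(-1/161) - 242))) = 98680/(((-170 - 275/161)/(-275/161 - 242))) = 98680/((-27645/161/(-39237/161))) = 98680/((-161/39237*(-27645/161))) = 98680/(9215/13079) = 98680*(13079/9215) = 258127144/1843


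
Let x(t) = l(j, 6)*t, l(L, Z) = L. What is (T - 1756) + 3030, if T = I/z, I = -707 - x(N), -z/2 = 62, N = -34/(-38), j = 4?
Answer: 3015045/2356 ≈ 1279.7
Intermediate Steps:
N = 17/19 (N = -34*(-1/38) = 17/19 ≈ 0.89474)
z = -124 (z = -2*62 = -124)
x(t) = 4*t
I = -13501/19 (I = -707 - 4*17/19 = -707 - 1*68/19 = -707 - 68/19 = -13501/19 ≈ -710.58)
T = 13501/2356 (T = -13501/19/(-124) = -13501/19*(-1/124) = 13501/2356 ≈ 5.7305)
(T - 1756) + 3030 = (13501/2356 - 1756) + 3030 = -4123635/2356 + 3030 = 3015045/2356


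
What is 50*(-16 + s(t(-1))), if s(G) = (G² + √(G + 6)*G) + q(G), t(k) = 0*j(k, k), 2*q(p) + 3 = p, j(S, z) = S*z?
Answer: -875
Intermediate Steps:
q(p) = -3/2 + p/2
t(k) = 0 (t(k) = 0*(k*k) = 0*k² = 0)
s(G) = -3/2 + G² + G/2 + G*√(6 + G) (s(G) = (G² + √(G + 6)*G) + (-3/2 + G/2) = (G² + √(6 + G)*G) + (-3/2 + G/2) = (G² + G*√(6 + G)) + (-3/2 + G/2) = -3/2 + G² + G/2 + G*√(6 + G))
50*(-16 + s(t(-1))) = 50*(-16 + (-3/2 + 0² + (½)*0 + 0*√(6 + 0))) = 50*(-16 + (-3/2 + 0 + 0 + 0*√6)) = 50*(-16 + (-3/2 + 0 + 0 + 0)) = 50*(-16 - 3/2) = 50*(-35/2) = -875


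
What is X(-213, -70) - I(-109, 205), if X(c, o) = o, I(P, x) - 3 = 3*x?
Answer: -688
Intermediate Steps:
I(P, x) = 3 + 3*x
X(-213, -70) - I(-109, 205) = -70 - (3 + 3*205) = -70 - (3 + 615) = -70 - 1*618 = -70 - 618 = -688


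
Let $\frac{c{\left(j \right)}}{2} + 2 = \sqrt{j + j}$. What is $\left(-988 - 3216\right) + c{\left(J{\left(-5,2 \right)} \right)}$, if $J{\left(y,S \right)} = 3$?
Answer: $-4208 + 2 \sqrt{6} \approx -4203.1$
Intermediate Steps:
$c{\left(j \right)} = -4 + 2 \sqrt{2} \sqrt{j}$ ($c{\left(j \right)} = -4 + 2 \sqrt{j + j} = -4 + 2 \sqrt{2 j} = -4 + 2 \sqrt{2} \sqrt{j}$)
$\left(-988 - 3216\right) + c{\left(J{\left(-5,2 \right)} \right)} = \left(-988 - 3216\right) - \left(4 - 2 \sqrt{2} \sqrt{3}\right) = -4204 - \left(4 - 2 \sqrt{6}\right) = -4208 + 2 \sqrt{6}$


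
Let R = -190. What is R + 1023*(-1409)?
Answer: -1441597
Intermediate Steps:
R + 1023*(-1409) = -190 + 1023*(-1409) = -190 - 1441407 = -1441597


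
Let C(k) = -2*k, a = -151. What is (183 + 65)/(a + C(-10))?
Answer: -248/131 ≈ -1.8931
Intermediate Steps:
(183 + 65)/(a + C(-10)) = (183 + 65)/(-151 - 2*(-10)) = 248/(-151 + 20) = 248/(-131) = 248*(-1/131) = -248/131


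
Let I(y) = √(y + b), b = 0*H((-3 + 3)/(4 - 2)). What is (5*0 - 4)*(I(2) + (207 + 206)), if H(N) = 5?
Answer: -1652 - 4*√2 ≈ -1657.7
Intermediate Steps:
b = 0 (b = 0*5 = 0)
I(y) = √y (I(y) = √(y + 0) = √y)
(5*0 - 4)*(I(2) + (207 + 206)) = (5*0 - 4)*(√2 + (207 + 206)) = (0 - 4)*(√2 + 413) = -4*(413 + √2) = -1652 - 4*√2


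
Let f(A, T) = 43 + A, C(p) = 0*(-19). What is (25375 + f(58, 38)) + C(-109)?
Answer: 25476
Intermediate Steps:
C(p) = 0
(25375 + f(58, 38)) + C(-109) = (25375 + (43 + 58)) + 0 = (25375 + 101) + 0 = 25476 + 0 = 25476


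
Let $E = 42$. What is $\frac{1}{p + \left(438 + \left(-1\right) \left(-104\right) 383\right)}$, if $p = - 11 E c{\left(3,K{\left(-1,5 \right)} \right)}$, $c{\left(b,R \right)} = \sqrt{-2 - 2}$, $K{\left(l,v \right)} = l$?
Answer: $\frac{20135}{811263338} + \frac{231 i}{405631669} \approx 2.4819 \cdot 10^{-5} + 5.6948 \cdot 10^{-7} i$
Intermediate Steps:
$c{\left(b,R \right)} = 2 i$ ($c{\left(b,R \right)} = \sqrt{-4} = 2 i$)
$p = - 924 i$ ($p = \left(-11\right) 42 \cdot 2 i = - 462 \cdot 2 i = - 924 i \approx - 924.0 i$)
$\frac{1}{p + \left(438 + \left(-1\right) \left(-104\right) 383\right)} = \frac{1}{- 924 i + \left(438 + \left(-1\right) \left(-104\right) 383\right)} = \frac{1}{- 924 i + \left(438 + 104 \cdot 383\right)} = \frac{1}{- 924 i + \left(438 + 39832\right)} = \frac{1}{- 924 i + 40270} = \frac{1}{40270 - 924 i} = \frac{40270 + 924 i}{1622526676}$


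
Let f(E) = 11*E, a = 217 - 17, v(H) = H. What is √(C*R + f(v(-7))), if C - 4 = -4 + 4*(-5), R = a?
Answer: 3*I*√453 ≈ 63.851*I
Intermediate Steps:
a = 200
R = 200
C = -20 (C = 4 + (-4 + 4*(-5)) = 4 + (-4 - 20) = 4 - 24 = -20)
√(C*R + f(v(-7))) = √(-20*200 + 11*(-7)) = √(-4000 - 77) = √(-4077) = 3*I*√453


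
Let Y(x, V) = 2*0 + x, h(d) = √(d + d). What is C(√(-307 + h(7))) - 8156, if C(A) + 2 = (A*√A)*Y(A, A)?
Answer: -8158 + I*I^(3/2)*(307 - √14)^(5/4) ≈ -9052.8 - 894.85*I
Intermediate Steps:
h(d) = √2*√d (h(d) = √(2*d) = √2*√d)
Y(x, V) = x (Y(x, V) = 0 + x = x)
C(A) = -2 + A^(5/2) (C(A) = -2 + (A*√A)*A = -2 + A^(3/2)*A = -2 + A^(5/2))
C(√(-307 + h(7))) - 8156 = (-2 + (√(-307 + √2*√7))^(5/2)) - 8156 = (-2 + (√(-307 + √14))^(5/2)) - 8156 = (-2 + (-307 + √14)^(5/4)) - 8156 = -8158 + (-307 + √14)^(5/4)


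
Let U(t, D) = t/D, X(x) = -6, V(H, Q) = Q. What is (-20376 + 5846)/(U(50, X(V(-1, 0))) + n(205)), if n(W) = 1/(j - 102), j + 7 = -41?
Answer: 726500/417 ≈ 1742.2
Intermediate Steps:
j = -48 (j = -7 - 41 = -48)
n(W) = -1/150 (n(W) = 1/(-48 - 102) = 1/(-150) = -1/150)
(-20376 + 5846)/(U(50, X(V(-1, 0))) + n(205)) = (-20376 + 5846)/(50/(-6) - 1/150) = -14530/(50*(-1/6) - 1/150) = -14530/(-25/3 - 1/150) = -14530/(-417/50) = -14530*(-50/417) = 726500/417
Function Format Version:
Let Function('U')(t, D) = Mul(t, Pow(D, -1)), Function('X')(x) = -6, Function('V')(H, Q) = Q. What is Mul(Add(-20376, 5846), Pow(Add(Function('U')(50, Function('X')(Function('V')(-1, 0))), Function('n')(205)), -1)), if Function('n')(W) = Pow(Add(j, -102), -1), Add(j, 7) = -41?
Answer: Rational(726500, 417) ≈ 1742.2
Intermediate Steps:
j = -48 (j = Add(-7, -41) = -48)
Function('n')(W) = Rational(-1, 150) (Function('n')(W) = Pow(Add(-48, -102), -1) = Pow(-150, -1) = Rational(-1, 150))
Mul(Add(-20376, 5846), Pow(Add(Function('U')(50, Function('X')(Function('V')(-1, 0))), Function('n')(205)), -1)) = Mul(Add(-20376, 5846), Pow(Add(Mul(50, Pow(-6, -1)), Rational(-1, 150)), -1)) = Mul(-14530, Pow(Add(Mul(50, Rational(-1, 6)), Rational(-1, 150)), -1)) = Mul(-14530, Pow(Add(Rational(-25, 3), Rational(-1, 150)), -1)) = Mul(-14530, Pow(Rational(-417, 50), -1)) = Mul(-14530, Rational(-50, 417)) = Rational(726500, 417)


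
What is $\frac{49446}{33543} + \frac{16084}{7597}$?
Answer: $\frac{101682986}{28314019} \approx 3.5913$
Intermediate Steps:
$\frac{49446}{33543} + \frac{16084}{7597} = 49446 \cdot \frac{1}{33543} + 16084 \cdot \frac{1}{7597} = \frac{5494}{3727} + \frac{16084}{7597} = \frac{101682986}{28314019}$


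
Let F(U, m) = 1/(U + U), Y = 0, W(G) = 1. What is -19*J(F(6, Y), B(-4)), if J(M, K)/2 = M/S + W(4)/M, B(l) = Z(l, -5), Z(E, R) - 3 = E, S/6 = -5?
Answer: -82061/180 ≈ -455.89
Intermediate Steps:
S = -30 (S = 6*(-5) = -30)
Z(E, R) = 3 + E
F(U, m) = 1/(2*U)
B(l) = 3 + l
J(M, K) = 2/M - M/15 (J(M, K) = 2*(M/(-30) + 1/M) = 2*(M*(-1/30) + 1/M) = 2*(-M/30 + 1/M) = 2*(1/M - M/30) = 2/M - M/15)
-19*J(F(6, Y), B(-4)) = -19*(2/(((½)/6)) - 1/(30*6)) = -19*(2/(((½)*(⅙))) - 1/(30*6)) = -19*(2/(1/12) - 1/15*1/12) = -19*(2*12 - 1/180) = -19*(24 - 1/180) = -19*4319/180 = -1*82061/180 = -82061/180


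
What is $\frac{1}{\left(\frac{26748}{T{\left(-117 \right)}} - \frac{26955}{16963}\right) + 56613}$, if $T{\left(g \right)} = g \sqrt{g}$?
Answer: $\frac{80523358134830559}{4558541554100471777176} - \frac{8337939603513 i \sqrt{13}}{4558541554100471777176} \approx 1.7664 \cdot 10^{-5} - 6.5948 \cdot 10^{-9} i$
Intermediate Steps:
$T{\left(g \right)} = g^{\frac{3}{2}}$
$\frac{1}{\left(\frac{26748}{T{\left(-117 \right)}} - \frac{26955}{16963}\right) + 56613} = \frac{1}{\left(\frac{26748}{\left(-117\right)^{\frac{3}{2}}} - \frac{26955}{16963}\right) + 56613} = \frac{1}{\left(\frac{26748}{\left(-351\right) i \sqrt{13}} - \frac{26955}{16963}\right) + 56613} = \frac{1}{\left(26748 \frac{i \sqrt{13}}{4563} - \frac{26955}{16963}\right) + 56613} = \frac{1}{\left(\frac{2972 i \sqrt{13}}{507} - \frac{26955}{16963}\right) + 56613} = \frac{1}{\left(- \frac{26955}{16963} + \frac{2972 i \sqrt{13}}{507}\right) + 56613} = \frac{1}{\frac{960299364}{16963} + \frac{2972 i \sqrt{13}}{507}}$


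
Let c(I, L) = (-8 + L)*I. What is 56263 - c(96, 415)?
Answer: 17191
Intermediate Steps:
c(I, L) = I*(-8 + L)
56263 - c(96, 415) = 56263 - 96*(-8 + 415) = 56263 - 96*407 = 56263 - 1*39072 = 56263 - 39072 = 17191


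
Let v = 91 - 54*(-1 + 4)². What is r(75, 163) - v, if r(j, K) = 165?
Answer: 560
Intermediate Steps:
v = -395 (v = 91 - 54*3² = 91 - 54*9 = 91 - 486 = -395)
r(75, 163) - v = 165 - 1*(-395) = 165 + 395 = 560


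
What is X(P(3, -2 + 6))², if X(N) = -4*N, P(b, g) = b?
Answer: 144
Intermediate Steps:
X(P(3, -2 + 6))² = (-4*3)² = (-12)² = 144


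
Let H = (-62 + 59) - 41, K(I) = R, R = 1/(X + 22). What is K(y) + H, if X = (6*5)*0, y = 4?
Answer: -967/22 ≈ -43.955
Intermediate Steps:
X = 0 (X = 30*0 = 0)
R = 1/22 (R = 1/(0 + 22) = 1/22 ≈ 0.045455)
K(I) = 1/22
H = -44 (H = -3 - 41 = -44)
K(y) + H = 1/22 - 44 = -967/22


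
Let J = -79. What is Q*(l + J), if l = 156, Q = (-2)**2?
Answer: 308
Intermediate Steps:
Q = 4
Q*(l + J) = 4*(156 - 79) = 4*77 = 308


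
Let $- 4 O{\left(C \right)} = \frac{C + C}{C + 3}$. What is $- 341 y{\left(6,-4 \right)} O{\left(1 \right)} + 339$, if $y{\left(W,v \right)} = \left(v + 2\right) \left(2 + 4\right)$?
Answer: $- \frac{345}{2} \approx -172.5$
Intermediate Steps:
$O{\left(C \right)} = - \frac{C}{2 \left(3 + C\right)}$ ($O{\left(C \right)} = - \frac{\left(C + C\right) \frac{1}{C + 3}}{4} = - \frac{2 C \frac{1}{3 + C}}{4} = - \frac{C}{2 \left(3 + C\right)}$)
$y{\left(W,v \right)} = 12 + 6 v$ ($y{\left(W,v \right)} = \left(2 + v\right) 6 = 12 + 6 v$)
$- 341 y{\left(6,-4 \right)} O{\left(1 \right)} + 339 = - 341 \left(12 + 6 \left(-4\right)\right) \left(\left(-1\right) 1 \frac{1}{6 + 2 \cdot 1}\right) + 339 = - 341 \left(12 - 24\right) \left(\left(-1\right) 1 \frac{1}{6 + 2}\right) + 339 = - 341 \left(- 12 \left(\left(-1\right) 1 \cdot \frac{1}{8}\right)\right) + 339 = - 341 \left(\left(-12\right) \left(- \frac{1}{8}\right)\right) + 339 = \left(-341\right) \frac{3}{2} + 339 = - \frac{1023}{2} + 339 = - \frac{345}{2}$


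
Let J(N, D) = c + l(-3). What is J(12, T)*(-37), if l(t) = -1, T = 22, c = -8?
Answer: 333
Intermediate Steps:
J(N, D) = -9 (J(N, D) = -8 - 1 = -9)
J(12, T)*(-37) = -9*(-37) = 333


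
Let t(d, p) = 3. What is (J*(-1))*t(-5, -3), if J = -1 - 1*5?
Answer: 18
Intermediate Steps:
J = -6 (J = -1 - 5 = -6)
(J*(-1))*t(-5, -3) = -6*(-1)*3 = 6*3 = 18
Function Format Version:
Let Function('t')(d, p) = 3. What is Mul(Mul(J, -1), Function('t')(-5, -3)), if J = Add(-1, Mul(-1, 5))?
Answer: 18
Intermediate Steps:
J = -6 (J = Add(-1, -5) = -6)
Mul(Mul(J, -1), Function('t')(-5, -3)) = Mul(Mul(-6, -1), 3) = Mul(6, 3) = 18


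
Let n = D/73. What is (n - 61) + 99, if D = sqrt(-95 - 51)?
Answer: 38 + I*sqrt(146)/73 ≈ 38.0 + 0.16552*I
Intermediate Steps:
D = I*sqrt(146) (D = sqrt(-146) = I*sqrt(146) ≈ 12.083*I)
n = I*sqrt(146)/73 (n = (I*sqrt(146))/73 = (I*sqrt(146))*(1/73) = I*sqrt(146)/73 ≈ 0.16552*I)
(n - 61) + 99 = (I*sqrt(146)/73 - 61) + 99 = (-61 + I*sqrt(146)/73) + 99 = 38 + I*sqrt(146)/73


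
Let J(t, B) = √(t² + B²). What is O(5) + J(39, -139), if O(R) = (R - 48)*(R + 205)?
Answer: -9030 + √20842 ≈ -8885.6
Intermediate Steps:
O(R) = (-48 + R)*(205 + R)
J(t, B) = √(B² + t²)
O(5) + J(39, -139) = (-9840 + 5² + 157*5) + √((-139)² + 39²) = (-9840 + 25 + 785) + √(19321 + 1521) = -9030 + √20842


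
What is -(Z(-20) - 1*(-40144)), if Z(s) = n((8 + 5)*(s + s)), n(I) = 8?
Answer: -40152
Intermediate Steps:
Z(s) = 8
-(Z(-20) - 1*(-40144)) = -(8 - 1*(-40144)) = -(8 + 40144) = -1*40152 = -40152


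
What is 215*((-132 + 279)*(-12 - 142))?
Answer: -4867170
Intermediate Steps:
215*((-132 + 279)*(-12 - 142)) = 215*(147*(-154)) = 215*(-22638) = -4867170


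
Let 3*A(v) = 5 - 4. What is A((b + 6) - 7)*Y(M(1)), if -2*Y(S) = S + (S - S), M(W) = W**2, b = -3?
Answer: -1/6 ≈ -0.16667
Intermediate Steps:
A(v) = 1/3 (A(v) = (5 - 4)/3 = (1/3)*1 = 1/3)
Y(S) = -S/2 (Y(S) = -(S + (S - S))/2 = -(S + 0)/2 = -S/2)
A((b + 6) - 7)*Y(M(1)) = (-1/2*1**2)/3 = (-1/2*1)/3 = (1/3)*(-1/2) = -1/6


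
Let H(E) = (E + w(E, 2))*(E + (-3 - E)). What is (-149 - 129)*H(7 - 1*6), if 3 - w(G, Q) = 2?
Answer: 1668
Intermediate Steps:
w(G, Q) = 1 (w(G, Q) = 3 - 1*2 = 3 - 2 = 1)
H(E) = -3 - 3*E (H(E) = (E + 1)*(E + (-3 - E)) = (1 + E)*(-3) = -3 - 3*E)
(-149 - 129)*H(7 - 1*6) = (-149 - 129)*(-3 - 3*(7 - 1*6)) = -278*(-3 - 3*(7 - 6)) = -278*(-3 - 3*1) = -278*(-3 - 3) = -278*(-6) = 1668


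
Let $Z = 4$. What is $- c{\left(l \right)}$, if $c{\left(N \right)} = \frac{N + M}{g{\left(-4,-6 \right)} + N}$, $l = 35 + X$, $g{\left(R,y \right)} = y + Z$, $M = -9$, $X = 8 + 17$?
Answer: $- \frac{51}{58} \approx -0.87931$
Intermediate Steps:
$X = 25$
$g{\left(R,y \right)} = 4 + y$ ($g{\left(R,y \right)} = y + 4 = 4 + y$)
$l = 60$ ($l = 35 + 25 = 60$)
$c{\left(N \right)} = \frac{-9 + N}{-2 + N}$ ($c{\left(N \right)} = \frac{N - 9}{\left(4 - 6\right) + N} = \frac{-9 + N}{-2 + N}$)
$- c{\left(l \right)} = - \frac{-9 + 60}{-2 + 60} = - \frac{51}{58}$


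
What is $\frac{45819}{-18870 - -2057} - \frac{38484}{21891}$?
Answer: $- \frac{550018407}{122684461} \approx -4.4832$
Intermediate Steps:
$\frac{45819}{-18870 - -2057} - \frac{38484}{21891} = \frac{45819}{-18870 + 2057} - \frac{12828}{7297} = \frac{45819}{-16813} - \frac{12828}{7297} = 45819 \left(- \frac{1}{16813}\right) - \frac{12828}{7297} = - \frac{45819}{16813} - \frac{12828}{7297} = - \frac{550018407}{122684461}$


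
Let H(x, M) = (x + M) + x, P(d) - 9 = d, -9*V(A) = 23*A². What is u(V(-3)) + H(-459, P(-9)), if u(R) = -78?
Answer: -996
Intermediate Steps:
V(A) = -23*A²/9
P(d) = 9 + d
H(x, M) = M + 2*x (H(x, M) = (M + x) + x = M + 2*x)
u(V(-3)) + H(-459, P(-9)) = -78 + ((9 - 9) + 2*(-459)) = -78 + (0 - 918) = -78 - 918 = -996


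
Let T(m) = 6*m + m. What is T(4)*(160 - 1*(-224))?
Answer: 10752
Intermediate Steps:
T(m) = 7*m
T(4)*(160 - 1*(-224)) = (7*4)*(160 - 1*(-224)) = 28*(160 + 224) = 28*384 = 10752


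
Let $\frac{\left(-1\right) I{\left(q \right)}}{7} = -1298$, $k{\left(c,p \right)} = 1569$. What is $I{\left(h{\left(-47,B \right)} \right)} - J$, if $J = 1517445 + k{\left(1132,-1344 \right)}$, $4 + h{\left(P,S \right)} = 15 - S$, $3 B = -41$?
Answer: $-1509928$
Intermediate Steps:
$B = - \frac{41}{3}$ ($B = \frac{1}{3} \left(-41\right) = - \frac{41}{3} \approx -13.667$)
$h{\left(P,S \right)} = 11 - S$ ($h{\left(P,S \right)} = -4 - \left(-15 + S\right) = 11 - S$)
$I{\left(q \right)} = 9086$ ($I{\left(q \right)} = \left(-7\right) \left(-1298\right) = 9086$)
$J = 1519014$ ($J = 1517445 + 1569 = 1519014$)
$I{\left(h{\left(-47,B \right)} \right)} - J = 9086 - 1519014 = -1509928$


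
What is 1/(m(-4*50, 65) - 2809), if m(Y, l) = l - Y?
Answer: -1/2544 ≈ -0.00039308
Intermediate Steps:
1/(m(-4*50, 65) - 2809) = 1/((65 - (-4)*50) - 2809) = 1/((65 - 1*(-200)) - 2809) = 1/((65 + 200) - 2809) = 1/(265 - 2809) = 1/(-2544) = -1/2544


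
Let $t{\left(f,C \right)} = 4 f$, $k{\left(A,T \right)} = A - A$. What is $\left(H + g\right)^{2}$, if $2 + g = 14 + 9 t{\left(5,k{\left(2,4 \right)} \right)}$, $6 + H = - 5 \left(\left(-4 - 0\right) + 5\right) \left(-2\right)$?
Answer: $38416$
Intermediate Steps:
$k{\left(A,T \right)} = 0$
$H = 4$ ($H = -6 + - 5 \left(\left(-4 - 0\right) + 5\right) \left(-2\right) = -6 + - 5 \left(\left(-4 + 0\right) + 5\right) \left(-2\right) = -6 + - 5 \left(-4 + 5\right) \left(-2\right) = -6 + \left(-5\right) 1 \left(-2\right) = -6 - -10 = -6 + 10 = 4$)
$g = 192$ ($g = -2 + \left(14 + 9 \cdot 4 \cdot 5\right) = -2 + \left(14 + 9 \cdot 20\right) = -2 + \left(14 + 180\right) = -2 + 194 = 192$)
$\left(H + g\right)^{2} = \left(4 + 192\right)^{2} = 196^{2} = 38416$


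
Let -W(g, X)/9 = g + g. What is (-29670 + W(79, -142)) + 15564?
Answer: -15528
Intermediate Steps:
W(g, X) = -18*g (W(g, X) = -9*(g + g) = -18*g)
(-29670 + W(79, -142)) + 15564 = (-29670 - 18*79) + 15564 = (-29670 - 1422) + 15564 = -31092 + 15564 = -15528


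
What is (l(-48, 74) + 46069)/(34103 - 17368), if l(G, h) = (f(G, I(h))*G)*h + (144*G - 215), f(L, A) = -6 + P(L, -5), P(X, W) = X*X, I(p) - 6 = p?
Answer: -8123554/16735 ≈ -485.42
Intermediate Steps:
I(p) = 6 + p
P(X, W) = X²
f(L, A) = -6 + L²
l(G, h) = -215 + 144*G + G*h*(-6 + G²) (l(G, h) = ((-6 + G²)*G)*h + (144*G - 215) = (G*(-6 + G²))*h + (-215 + 144*G) = G*h*(-6 + G²) + (-215 + 144*G) = -215 + 144*G + G*h*(-6 + G²))
(l(-48, 74) + 46069)/(34103 - 17368) = ((-215 + 144*(-48) - 48*74*(-6 + (-48)²)) + 46069)/(34103 - 17368) = ((-215 - 6912 - 48*74*(-6 + 2304)) + 46069)/16735 = ((-215 - 6912 - 48*74*2298) + 46069)*(1/16735) = ((-215 - 6912 - 8162496) + 46069)*(1/16735) = (-8169623 + 46069)*(1/16735) = -8123554*1/16735 = -8123554/16735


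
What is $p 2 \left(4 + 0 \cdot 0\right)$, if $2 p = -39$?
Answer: $-156$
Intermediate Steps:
$p = - \frac{39}{2}$ ($p = \frac{1}{2} \left(-39\right) = - \frac{39}{2} \approx -19.5$)
$p 2 \left(4 + 0 \cdot 0\right) = \left(- \frac{39}{2}\right) 2 \left(4 + 0 \cdot 0\right) = - 39 \left(4 + 0\right) = \left(-39\right) 4 = -156$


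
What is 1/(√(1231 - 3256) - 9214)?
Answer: -9214/84899821 - 45*I/84899821 ≈ -0.00010853 - 5.3004e-7*I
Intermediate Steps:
1/(√(1231 - 3256) - 9214) = 1/(√(-2025) - 9214) = 1/(45*I - 9214) = 1/(-9214 + 45*I) = (-9214 - 45*I)/84899821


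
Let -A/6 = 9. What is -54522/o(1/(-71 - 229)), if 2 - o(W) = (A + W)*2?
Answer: -8178300/16501 ≈ -495.62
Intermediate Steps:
A = -54 (A = -6*9 = -54)
o(W) = 110 - 2*W (o(W) = 2 - (-54 + W)*2 = 2 - (-108 + 2*W) = 2 + (108 - 2*W) = 110 - 2*W)
-54522/o(1/(-71 - 229)) = -54522/(110 - 2/(-71 - 229)) = -54522/(110 - 2/(-300)) = -54522/(110 - 2*(-1/300)) = -54522/(110 + 1/150) = -54522/16501/150 = -54522*150/16501 = -8178300/16501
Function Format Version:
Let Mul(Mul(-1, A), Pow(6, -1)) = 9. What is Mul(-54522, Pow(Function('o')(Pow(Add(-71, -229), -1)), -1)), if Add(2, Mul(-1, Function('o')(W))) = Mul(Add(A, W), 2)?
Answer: Rational(-8178300, 16501) ≈ -495.62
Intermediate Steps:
A = -54 (A = Mul(-6, 9) = -54)
Function('o')(W) = Add(110, Mul(-2, W)) (Function('o')(W) = Add(2, Mul(-1, Mul(Add(-54, W), 2))) = Add(2, Mul(-1, Add(-108, Mul(2, W)))) = Add(2, Add(108, Mul(-2, W))) = Add(110, Mul(-2, W)))
Mul(-54522, Pow(Function('o')(Pow(Add(-71, -229), -1)), -1)) = Mul(-54522, Pow(Add(110, Mul(-2, Pow(Add(-71, -229), -1))), -1)) = Mul(-54522, Pow(Add(110, Mul(-2, Pow(-300, -1))), -1)) = Mul(-54522, Pow(Add(110, Mul(-2, Rational(-1, 300))), -1)) = Mul(-54522, Pow(Add(110, Rational(1, 150)), -1)) = Mul(-54522, Pow(Rational(16501, 150), -1)) = Mul(-54522, Rational(150, 16501)) = Rational(-8178300, 16501)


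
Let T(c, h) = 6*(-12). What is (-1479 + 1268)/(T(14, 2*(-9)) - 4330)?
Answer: 211/4402 ≈ 0.047933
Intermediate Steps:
T(c, h) = -72
(-1479 + 1268)/(T(14, 2*(-9)) - 4330) = (-1479 + 1268)/(-72 - 4330) = -211/(-4402) = -211*(-1/4402) = 211/4402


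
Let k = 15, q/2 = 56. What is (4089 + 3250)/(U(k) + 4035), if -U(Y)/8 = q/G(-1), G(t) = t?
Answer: 7339/4931 ≈ 1.4883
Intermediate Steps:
q = 112 (q = 2*56 = 112)
U(Y) = 896 (U(Y) = -896/(-1) = -896*(-1) = -8*(-112) = 896)
(4089 + 3250)/(U(k) + 4035) = (4089 + 3250)/(896 + 4035) = 7339/4931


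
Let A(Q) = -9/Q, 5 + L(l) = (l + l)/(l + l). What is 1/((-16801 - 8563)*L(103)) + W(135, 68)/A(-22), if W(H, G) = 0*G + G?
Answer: 151778185/913104 ≈ 166.22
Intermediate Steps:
L(l) = -4 (L(l) = -5 + (l + l)/(l + l) = -5 + (2*l)/((2*l)) = -5 + (2*l)*(1/(2*l)) = -5 + 1 = -4)
W(H, G) = G (W(H, G) = 0 + G = G)
1/((-16801 - 8563)*L(103)) + W(135, 68)/A(-22) = 1/(-16801 - 8563*(-4)) + 68/((-9/(-22))) = -¼/(-25364) + 68/((-9*(-1/22))) = -1/25364*(-¼) + 68/(9/22) = 1/101456 + 68*(22/9) = 1/101456 + 1496/9 = 151778185/913104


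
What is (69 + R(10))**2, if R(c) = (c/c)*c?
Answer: 6241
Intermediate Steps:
R(c) = c (R(c) = 1*c = c)
(69 + R(10))**2 = (69 + 10)**2 = 79**2 = 6241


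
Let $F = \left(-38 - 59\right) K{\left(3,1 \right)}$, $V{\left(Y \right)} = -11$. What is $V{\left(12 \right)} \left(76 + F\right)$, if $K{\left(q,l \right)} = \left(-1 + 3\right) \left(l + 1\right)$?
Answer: $3432$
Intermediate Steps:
$K{\left(q,l \right)} = 2 + 2 l$ ($K{\left(q,l \right)} = 2 \left(1 + l\right) = 2 + 2 l$)
$F = -388$ ($F = \left(-38 - 59\right) \left(2 + 2 \cdot 1\right) = - 97 \left(2 + 2\right) = \left(-97\right) 4 = -388$)
$V{\left(12 \right)} \left(76 + F\right) = - 11 \left(76 - 388\right) = \left(-11\right) \left(-312\right) = 3432$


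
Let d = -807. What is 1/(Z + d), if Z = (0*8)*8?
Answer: -1/807 ≈ -0.0012392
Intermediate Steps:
Z = 0 (Z = 0*8 = 0)
1/(Z + d) = 1/(0 - 807) = 1/(-807) = -1/807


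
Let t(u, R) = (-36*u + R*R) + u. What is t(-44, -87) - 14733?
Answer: -5624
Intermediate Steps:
t(u, R) = R² - 35*u (t(u, R) = (-36*u + R²) + u = (R² - 36*u) + u = R² - 35*u)
t(-44, -87) - 14733 = ((-87)² - 35*(-44)) - 14733 = (7569 + 1540) - 14733 = 9109 - 14733 = -5624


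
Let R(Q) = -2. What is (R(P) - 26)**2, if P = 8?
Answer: 784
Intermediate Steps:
(R(P) - 26)**2 = (-2 - 26)**2 = (-28)**2 = 784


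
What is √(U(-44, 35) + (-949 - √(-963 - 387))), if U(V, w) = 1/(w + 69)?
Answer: √(-2566070 - 40560*I*√6)/52 ≈ 0.59624 - 30.811*I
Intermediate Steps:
U(V, w) = 1/(69 + w)
√(U(-44, 35) + (-949 - √(-963 - 387))) = √(1/(69 + 35) + (-949 - √(-963 - 387))) = √(1/104 + (-949 - √(-1350))) = √(1/104 + (-949 - 15*I*√6)) = √(-98695/104 - 15*I*√6)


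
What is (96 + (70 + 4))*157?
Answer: 26690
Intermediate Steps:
(96 + (70 + 4))*157 = (96 + 74)*157 = 170*157 = 26690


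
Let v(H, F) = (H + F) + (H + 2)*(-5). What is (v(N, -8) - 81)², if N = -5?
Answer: 6241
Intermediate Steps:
v(H, F) = -10 + F - 4*H (v(H, F) = (F + H) + (2 + H)*(-5) = (F + H) + (-10 - 5*H) = -10 + F - 4*H)
(v(N, -8) - 81)² = ((-10 - 8 - 4*(-5)) - 81)² = ((-10 - 8 + 20) - 81)² = (2 - 81)² = (-79)² = 6241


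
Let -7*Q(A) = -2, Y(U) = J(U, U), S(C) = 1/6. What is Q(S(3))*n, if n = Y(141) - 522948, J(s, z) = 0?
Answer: -1045896/7 ≈ -1.4941e+5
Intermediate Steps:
S(C) = ⅙
Y(U) = 0
Q(A) = 2/7 (Q(A) = -⅐*(-2) = 2/7)
n = -522948 (n = 0 - 522948 = -522948)
Q(S(3))*n = (2/7)*(-522948) = -1045896/7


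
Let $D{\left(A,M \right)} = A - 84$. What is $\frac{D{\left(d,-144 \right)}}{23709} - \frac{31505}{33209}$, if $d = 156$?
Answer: $- \frac{248186999}{262450727} \approx -0.94565$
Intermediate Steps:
$D{\left(A,M \right)} = -84 + A$
$\frac{D{\left(d,-144 \right)}}{23709} - \frac{31505}{33209} = \frac{-84 + 156}{23709} - \frac{31505}{33209} = 72 \cdot \frac{1}{23709} - \frac{31505}{33209} = \frac{24}{7903} - \frac{31505}{33209} = - \frac{248186999}{262450727}$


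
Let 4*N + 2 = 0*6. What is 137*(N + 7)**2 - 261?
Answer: 22109/4 ≈ 5527.3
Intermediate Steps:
N = -1/2 (N = -1/2 + (0*6)/4 = -1/2 + (1/4)*0 = -1/2 + 0 = -1/2 ≈ -0.50000)
137*(N + 7)**2 - 261 = 137*(-1/2 + 7)**2 - 261 = 137*(13/2)**2 - 261 = 137*(169/4) - 261 = 23153/4 - 261 = 22109/4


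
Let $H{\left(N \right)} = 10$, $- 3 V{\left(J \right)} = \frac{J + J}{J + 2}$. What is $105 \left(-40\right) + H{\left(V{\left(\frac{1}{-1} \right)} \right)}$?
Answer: $-4190$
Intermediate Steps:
$V{\left(J \right)} = - \frac{2 J}{3 \left(2 + J\right)}$ ($V{\left(J \right)} = - \frac{\left(J + J\right) \frac{1}{J + 2}}{3} = - \frac{2 J \frac{1}{2 + J}}{3} = - \frac{2 J}{3 \left(2 + J\right)}$)
$105 \left(-40\right) + H{\left(V{\left(\frac{1}{-1} \right)} \right)} = 105 \left(-40\right) + 10 = -4200 + 10 = -4190$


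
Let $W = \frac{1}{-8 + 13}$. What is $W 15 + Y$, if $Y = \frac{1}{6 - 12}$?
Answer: $\frac{17}{6} \approx 2.8333$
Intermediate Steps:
$W = \frac{1}{5} \approx 0.2$
$Y = - \frac{1}{6}$ ($Y = \frac{1}{-6} = - \frac{1}{6} \approx -0.16667$)
$W 15 + Y = \frac{1}{5} \cdot 15 - \frac{1}{6} = 3 - \frac{1}{6} = \frac{17}{6}$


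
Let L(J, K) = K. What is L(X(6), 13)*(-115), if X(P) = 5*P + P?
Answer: -1495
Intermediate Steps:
X(P) = 6*P
L(X(6), 13)*(-115) = 13*(-115) = -1495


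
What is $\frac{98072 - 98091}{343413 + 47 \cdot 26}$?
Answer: $- \frac{19}{344635} \approx -5.5131 \cdot 10^{-5}$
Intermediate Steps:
$\frac{98072 - 98091}{343413 + 47 \cdot 26} = - \frac{19}{343413 + 1222} = - \frac{19}{344635}$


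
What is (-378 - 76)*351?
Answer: -159354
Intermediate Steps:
(-378 - 76)*351 = -454*351 = -159354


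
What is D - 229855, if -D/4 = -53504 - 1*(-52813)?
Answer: -227091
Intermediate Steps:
D = 2764 (D = -4*(-53504 - 1*(-52813)) = -4*(-53504 + 52813) = -4*(-691) = 2764)
D - 229855 = 2764 - 229855 = -227091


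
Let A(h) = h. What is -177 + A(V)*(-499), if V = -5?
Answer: 2318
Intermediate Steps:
-177 + A(V)*(-499) = -177 - 5*(-499) = -177 + 2495 = 2318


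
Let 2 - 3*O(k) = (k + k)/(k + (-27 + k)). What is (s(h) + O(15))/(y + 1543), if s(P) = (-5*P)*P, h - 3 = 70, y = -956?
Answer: -79943/1761 ≈ -45.396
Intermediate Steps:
O(k) = ⅔ - 2*k/(3*(-27 + 2*k)) (O(k) = ⅔ - (k + k)/(3*(k + (-27 + k))) = ⅔ - 2*k/(3*(-27 + 2*k)))
h = 73 (h = 3 + 70 = 73)
s(P) = -5*P²
(s(h) + O(15))/(y + 1543) = (-5*73² + 2*(-27 + 15)/(3*(-27 + 2*15)))/(-956 + 1543) = (-5*5329 + (⅔)*(-12)/(-27 + 30))/587 = (-26645 + (⅔)*(-12)/3)*(1/587) = (-26645 + (⅔)*(⅓)*(-12))*(1/587) = (-26645 - 8/3)*(1/587) = -79943/3*1/587 = -79943/1761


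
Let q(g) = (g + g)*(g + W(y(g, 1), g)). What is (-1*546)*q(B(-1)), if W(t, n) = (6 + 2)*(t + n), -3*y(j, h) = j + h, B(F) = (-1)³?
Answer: -9828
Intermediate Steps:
B(F) = -1
y(j, h) = -h/3 - j/3 (y(j, h) = -(j + h)/3 = -(h + j)/3 = -h/3 - j/3)
W(t, n) = 8*n + 8*t (W(t, n) = 8*(n + t) = 8*n + 8*t)
q(g) = 2*g*(-8/3 + 19*g/3) (q(g) = (g + g)*(g + (8*g + 8*(-⅓*1 - g/3))) = (2*g)*(g + (8*g + 8*(-⅓ - g/3))) = (2*g)*(g + (8*g + (-8/3 - 8*g/3))) = (2*g)*(g + (-8/3 + 16*g/3)) = (2*g)*(-8/3 + 19*g/3) = 2*g*(-8/3 + 19*g/3))
(-1*546)*q(B(-1)) = (-1*546)*((⅔)*(-1)*(-8 + 19*(-1))) = -364*(-1)*(-8 - 19) = -364*(-1)*(-27) = -546*18 = -9828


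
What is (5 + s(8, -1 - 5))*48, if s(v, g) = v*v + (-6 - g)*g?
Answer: 3312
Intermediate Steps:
s(v, g) = v² + g*(-6 - g)
(5 + s(8, -1 - 5))*48 = (5 + (8² - (-1 - 5)² - 6*(-1 - 5)))*48 = (5 + (64 - 1*(-6)² - 6*(-6)))*48 = (5 + (64 - 1*36 + 36))*48 = (5 + (64 - 36 + 36))*48 = (5 + 64)*48 = 69*48 = 3312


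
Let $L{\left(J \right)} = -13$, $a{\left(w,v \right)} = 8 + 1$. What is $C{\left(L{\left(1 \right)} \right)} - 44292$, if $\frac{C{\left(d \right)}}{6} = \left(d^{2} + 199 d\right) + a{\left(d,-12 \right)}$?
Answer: $-58746$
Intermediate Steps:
$a{\left(w,v \right)} = 9$
$C{\left(d \right)} = 54 + 6 d^{2} + 1194 d$ ($C{\left(d \right)} = 6 \left(\left(d^{2} + 199 d\right) + 9\right) = 6 \left(9 + d^{2} + 199 d\right) = 54 + 6 d^{2} + 1194 d$)
$C{\left(L{\left(1 \right)} \right)} - 44292 = \left(54 + 6 \left(-13\right)^{2} + 1194 \left(-13\right)\right) - 44292 = \left(54 + 6 \cdot 169 - 15522\right) - 44292 = \left(54 + 1014 - 15522\right) - 44292 = -14454 - 44292 = -58746$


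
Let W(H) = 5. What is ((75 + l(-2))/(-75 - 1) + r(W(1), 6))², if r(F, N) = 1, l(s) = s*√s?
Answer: -7/5776 + I*√2/1444 ≈ -0.0012119 + 0.00097937*I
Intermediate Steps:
l(s) = s^(3/2)
((75 + l(-2))/(-75 - 1) + r(W(1), 6))² = ((75 + (-2)^(3/2))/(-75 - 1) + 1)² = ((75 - 2*I*√2)/(-76) + 1)² = ((75 - 2*I*√2)*(-1/76) + 1)² = ((-75/76 + I*√2/38) + 1)² = (1/76 + I*√2/38)²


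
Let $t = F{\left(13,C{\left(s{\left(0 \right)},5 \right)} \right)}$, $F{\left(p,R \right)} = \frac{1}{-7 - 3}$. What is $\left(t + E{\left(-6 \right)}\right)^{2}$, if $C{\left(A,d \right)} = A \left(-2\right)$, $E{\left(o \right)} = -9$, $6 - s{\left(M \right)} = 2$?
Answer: $\frac{8281}{100} \approx 82.81$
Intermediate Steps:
$s{\left(M \right)} = 4$ ($s{\left(M \right)} = 6 - 2 = 4$)
$C{\left(A,d \right)} = - 2 A$
$F{\left(p,R \right)} = - \frac{1}{10}$ ($F{\left(p,R \right)} = \frac{1}{-10} = - \frac{1}{10}$)
$t = - \frac{1}{10} \approx -0.1$
$\left(t + E{\left(-6 \right)}\right)^{2} = \left(- \frac{1}{10} - 9\right)^{2} = \left(- \frac{91}{10}\right)^{2} = \frac{8281}{100}$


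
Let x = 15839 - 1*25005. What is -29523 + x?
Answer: -38689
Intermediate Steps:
x = -9166 (x = 15839 - 25005 = -9166)
-29523 + x = -29523 - 9166 = -38689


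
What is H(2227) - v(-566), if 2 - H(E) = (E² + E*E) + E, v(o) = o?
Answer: -9920717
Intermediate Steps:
H(E) = 2 - E - 2*E² (H(E) = 2 - ((E² + E*E) + E) = 2 - ((E² + E²) + E) = 2 - (2*E² + E) = 2 - (E + 2*E²) = 2 + (-E - 2*E²) = 2 - E - 2*E²)
H(2227) - v(-566) = (2 - 1*2227 - 2*2227²) - 1*(-566) = (2 - 2227 - 2*4959529) + 566 = (2 - 2227 - 9919058) + 566 = -9921283 + 566 = -9920717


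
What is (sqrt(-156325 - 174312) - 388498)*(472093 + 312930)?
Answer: -304979865454 + 785023*I*sqrt(330637) ≈ -3.0498e+11 + 4.514e+8*I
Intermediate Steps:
(sqrt(-156325 - 174312) - 388498)*(472093 + 312930) = (sqrt(-330637) - 388498)*785023 = (I*sqrt(330637) - 388498)*785023 = (-388498 + I*sqrt(330637))*785023 = -304979865454 + 785023*I*sqrt(330637)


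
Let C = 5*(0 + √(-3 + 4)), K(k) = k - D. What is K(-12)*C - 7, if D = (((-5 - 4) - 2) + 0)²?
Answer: -672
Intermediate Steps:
D = 121 (D = ((-9 - 2) + 0)² = (-11 + 0)² = (-11)² = 121)
K(k) = -121 + k (K(k) = k - 1*121 = k - 121 = -121 + k)
C = 5 (C = 5*(0 + √1) = 5*(0 + 1) = 5*1 = 5)
K(-12)*C - 7 = (-121 - 12)*5 - 7 = -133*5 - 7 = -665 - 7 = -672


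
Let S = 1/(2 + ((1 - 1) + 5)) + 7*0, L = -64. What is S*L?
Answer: -64/7 ≈ -9.1429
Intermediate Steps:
S = ⅐ (S = 1/(2 + (0 + 5)) + 0 = 1/(2 + 5) + 0 = 1/7 + 0 = ⅐ + 0 = ⅐ ≈ 0.14286)
S*L = (⅐)*(-64) = -64/7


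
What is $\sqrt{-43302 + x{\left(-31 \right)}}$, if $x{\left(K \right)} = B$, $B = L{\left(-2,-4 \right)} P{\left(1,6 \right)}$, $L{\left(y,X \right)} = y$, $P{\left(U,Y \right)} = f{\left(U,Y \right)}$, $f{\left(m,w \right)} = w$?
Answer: $i \sqrt{43314} \approx 208.12 i$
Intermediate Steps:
$P{\left(U,Y \right)} = Y$
$B = -12$ ($B = \left(-2\right) 6 = -12$)
$x{\left(K \right)} = -12$
$\sqrt{-43302 + x{\left(-31 \right)}} = \sqrt{-43302 - 12} = \sqrt{-43314} = i \sqrt{43314}$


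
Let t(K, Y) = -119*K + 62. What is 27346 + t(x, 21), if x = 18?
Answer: 25266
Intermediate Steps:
t(K, Y) = 62 - 119*K
27346 + t(x, 21) = 27346 + (62 - 119*18) = 27346 + (62 - 2142) = 27346 - 2080 = 25266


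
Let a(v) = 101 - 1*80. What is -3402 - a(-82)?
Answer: -3423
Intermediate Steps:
a(v) = 21 (a(v) = 101 - 80 = 21)
-3402 - a(-82) = -3402 - 1*21 = -3402 - 21 = -3423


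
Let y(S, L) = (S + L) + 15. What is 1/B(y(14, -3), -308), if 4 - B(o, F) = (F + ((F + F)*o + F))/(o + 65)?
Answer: 13/2428 ≈ 0.0053542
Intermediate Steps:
y(S, L) = 15 + L + S (y(S, L) = (L + S) + 15 = 15 + L + S)
B(o, F) = 4 - (2*F + 2*F*o)/(65 + o) (B(o, F) = 4 - (F + ((F + F)*o + F))/(o + 65) = 4 - (F + ((2*F)*o + F))/(65 + o) = 4 - (F + (2*F*o + F))/(65 + o) = 4 - (F + (F + 2*F*o))/(65 + o) = 4 - (2*F + 2*F*o)/(65 + o))
1/B(y(14, -3), -308) = 1/(2*(130 - 1*(-308) + 2*(15 - 3 + 14) - 1*(-308)*(15 - 3 + 14))/(65 + (15 - 3 + 14))) = 1/(2*(130 + 308 + 2*26 - 1*(-308)*26)/(65 + 26)) = 1/(2*(130 + 308 + 52 + 8008)/91) = 1/(2*(1/91)*8498) = 1/(2428/13) = 13/2428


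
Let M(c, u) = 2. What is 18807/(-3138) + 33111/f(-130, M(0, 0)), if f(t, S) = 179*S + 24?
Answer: 8059837/99893 ≈ 80.685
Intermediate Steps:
f(t, S) = 24 + 179*S
18807/(-3138) + 33111/f(-130, M(0, 0)) = 18807/(-3138) + 33111/(24 + 179*2) = 18807*(-1/3138) + 33111/(24 + 358) = -6269/1046 + 33111/382 = 8059837/99893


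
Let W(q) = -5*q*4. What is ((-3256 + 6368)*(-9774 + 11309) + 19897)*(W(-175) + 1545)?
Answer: 24199941765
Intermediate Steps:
W(q) = -20*q
((-3256 + 6368)*(-9774 + 11309) + 19897)*(W(-175) + 1545) = ((-3256 + 6368)*(-9774 + 11309) + 19897)*(-20*(-175) + 1545) = (3112*1535 + 19897)*(3500 + 1545) = (4776920 + 19897)*5045 = 4796817*5045 = 24199941765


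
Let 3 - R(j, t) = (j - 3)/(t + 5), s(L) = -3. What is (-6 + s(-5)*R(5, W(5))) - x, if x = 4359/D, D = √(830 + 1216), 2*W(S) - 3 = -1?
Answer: -14 - 1453*√2046/682 ≈ -110.37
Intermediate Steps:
W(S) = 1 (W(S) = 3/2 + (½)*(-1) = 3/2 - ½ = 1)
R(j, t) = 3 - (-3 + j)/(5 + t) (R(j, t) = 3 - (j - 3)/(t + 5) = 3 - (-3 + j)/(5 + t))
D = √2046 ≈ 45.233
x = 1453*√2046/682 (x = 4359/(√2046) = 4359*(√2046/2046) = 1453*√2046/682 ≈ 96.368)
(-6 + s(-5)*R(5, W(5))) - x = (-6 - 3*(18 - 1*5 + 3*1)/(5 + 1)) - 1453*√2046/682 = (-6 - 3*(18 - 5 + 3)/6) - 1453*√2046/682 = (-6 - 16/2) - 1453*√2046/682 = (-6 - 3*8/3) - 1453*√2046/682 = (-6 - 8) - 1453*√2046/682 = -14 - 1453*√2046/682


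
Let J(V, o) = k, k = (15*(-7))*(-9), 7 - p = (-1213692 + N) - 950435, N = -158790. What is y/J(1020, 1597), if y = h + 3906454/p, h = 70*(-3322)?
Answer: -270084420253/1097581590 ≈ -246.07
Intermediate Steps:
p = 2322924 (p = 7 - ((-1213692 - 158790) - 950435) = 7 - (-1372482 - 950435) = 7 - 1*(-2322917) = 7 + 2322917 = 2322924)
k = 945 (k = -105*(-9) = 945)
h = -232540
J(V, o) = 945
y = -270084420253/1161462 (y = -232540 + 3906454/2322924 = -232540 + 3906454*(1/2322924) = -232540 + 1953227/1161462 = -270084420253/1161462 ≈ -2.3254e+5)
y/J(1020, 1597) = -270084420253/1161462/945 = -270084420253/1161462*1/945 = -270084420253/1097581590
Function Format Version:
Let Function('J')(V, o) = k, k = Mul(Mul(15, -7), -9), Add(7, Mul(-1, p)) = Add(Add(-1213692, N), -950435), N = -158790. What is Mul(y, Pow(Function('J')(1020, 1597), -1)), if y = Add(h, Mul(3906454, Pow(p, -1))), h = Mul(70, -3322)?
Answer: Rational(-270084420253, 1097581590) ≈ -246.07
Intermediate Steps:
p = 2322924 (p = Add(7, Mul(-1, Add(Add(-1213692, -158790), -950435))) = Add(7, Mul(-1, Add(-1372482, -950435))) = Add(7, Mul(-1, -2322917)) = Add(7, 2322917) = 2322924)
k = 945 (k = Mul(-105, -9) = 945)
h = -232540
Function('J')(V, o) = 945
y = Rational(-270084420253, 1161462) (y = Add(-232540, Mul(3906454, Pow(2322924, -1))) = Add(-232540, Mul(3906454, Rational(1, 2322924))) = Add(-232540, Rational(1953227, 1161462)) = Rational(-270084420253, 1161462) ≈ -2.3254e+5)
Mul(y, Pow(Function('J')(1020, 1597), -1)) = Mul(Rational(-270084420253, 1161462), Pow(945, -1)) = Mul(Rational(-270084420253, 1161462), Rational(1, 945)) = Rational(-270084420253, 1097581590)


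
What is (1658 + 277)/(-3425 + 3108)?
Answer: -1935/317 ≈ -6.1041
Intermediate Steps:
(1658 + 277)/(-3425 + 3108) = 1935/(-317) = 1935*(-1/317) = -1935/317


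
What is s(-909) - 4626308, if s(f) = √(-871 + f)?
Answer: -4626308 + 2*I*√445 ≈ -4.6263e+6 + 42.19*I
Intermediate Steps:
s(-909) - 4626308 = √(-871 - 909) - 4626308 = √(-1780) - 4626308 = 2*I*√445 - 4626308 = -4626308 + 2*I*√445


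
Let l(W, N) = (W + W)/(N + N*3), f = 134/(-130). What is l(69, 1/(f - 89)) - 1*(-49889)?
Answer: 3040891/65 ≈ 46783.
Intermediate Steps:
f = -67/65 (f = 134*(-1/130) = -67/65 ≈ -1.0308)
l(W, N) = W/(2*N) (l(W, N) = (2*W)/(N + 3*N) = (2*W)/((4*N)) = (2*W)*(1/(4*N)) = W/(2*N))
l(69, 1/(f - 89)) - 1*(-49889) = (½)*69/1/(-67/65 - 89) - 1*(-49889) = (½)*69/1/(-5852/65) + 49889 = (½)*69/(-65/5852) + 49889 = (½)*69*(-5852/65) + 49889 = -201894/65 + 49889 = 3040891/65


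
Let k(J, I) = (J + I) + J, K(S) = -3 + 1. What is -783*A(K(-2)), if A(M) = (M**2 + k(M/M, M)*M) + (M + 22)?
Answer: -18792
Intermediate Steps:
K(S) = -2
k(J, I) = I + 2*J (k(J, I) = (I + J) + J = I + 2*J)
A(M) = 22 + M + M**2 + M*(2 + M) (A(M) = (M**2 + (M + 2*(M/M))*M) + (M + 22) = (M**2 + (M + 2*1)*M) + (22 + M) = (M**2 + (M + 2)*M) + (22 + M) = (M**2 + (2 + M)*M) + (22 + M) = (M**2 + M*(2 + M)) + (22 + M) = 22 + M + M**2 + M*(2 + M))
-783*A(K(-2)) = -783*(22 + 2*(-2)**2 + 3*(-2)) = -783*(22 + 2*4 - 6) = -783*(22 + 8 - 6) = -783*24 = -18792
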